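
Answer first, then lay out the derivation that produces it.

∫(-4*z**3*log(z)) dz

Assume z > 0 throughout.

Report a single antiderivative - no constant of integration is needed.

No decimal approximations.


The answer is -z**4*log(z) + z**4/4.
Step 1. Integrate ∫(-4*z**3*log(z)) dz by parts with u = log(z), dv = (-4*z**3) dz, so v = -z**4 [assuming z > 0]: now -z**4*log(z) + ∫(z**3) dz.
Step 2. Evaluate the standard form: now -z**4*log(z) + z**4/4.
Answer: -z**4*log(z) + z**4/4.


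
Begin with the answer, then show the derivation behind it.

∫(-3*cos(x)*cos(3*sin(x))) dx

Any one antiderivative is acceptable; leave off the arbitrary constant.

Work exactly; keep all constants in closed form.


The answer is -sin(3*sin(x)).
Step 1. Substitute u = sin(x), turning ∫(-3*cos(x)*cos(3*sin(x))) dx into ∫(-3*cos(3*u)) du: now ∫(-3*cos(3*u)) du.
Step 2. Evaluate the standard form: now -sin(3*u).
Step 3. Substitute back u = sin(x): now -sin(3*sin(x)).
Answer: -sin(3*sin(x)).


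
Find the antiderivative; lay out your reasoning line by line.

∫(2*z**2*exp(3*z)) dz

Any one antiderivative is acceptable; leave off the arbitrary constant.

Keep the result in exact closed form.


Step 1. Integrate ∫(2*z**2*exp(3*z)) dz by parts with u = z**2, dv = (2*exp(3*z)) dz, so v = 2*exp(3*z)/3: now 2*z**2*exp(3*z)/3 + ∫(-4*z*exp(3*z)/3) dz.
Step 2. Integrate ∫(-4*z*exp(3*z)/3) dz by parts with u = z, dv = (-4*exp(3*z)/3) dz, so v = -4*exp(3*z)/9: now 2*z**2*exp(3*z)/3 - 4*z*exp(3*z)/9 + ∫(4*exp(3*z)/9) dz.
Step 3. Evaluate the standard form: now 2*z**2*exp(3*z)/3 - 4*z*exp(3*z)/9 + 4*exp(3*z)/27.
Answer: 2*z**2*exp(3*z)/3 - 4*z*exp(3*z)/9 + 4*exp(3*z)/27.


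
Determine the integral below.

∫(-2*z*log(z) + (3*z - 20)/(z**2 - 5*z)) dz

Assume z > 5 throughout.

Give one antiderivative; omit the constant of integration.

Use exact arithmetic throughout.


Answer: -z**2*log(z) + z**2/2 + 4*log(z) - log(z - 5).


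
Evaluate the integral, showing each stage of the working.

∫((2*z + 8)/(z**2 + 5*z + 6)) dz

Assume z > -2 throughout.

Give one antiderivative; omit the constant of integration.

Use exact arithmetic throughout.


Step 1. Decompose ∫((2*z + 8)/(z**2 + 5*z + 6)) dz by partial fractions, (2*z + 8)/(z**2 + 5*z + 6) = -2/(z + 3) + 4/(z + 2): now ∫(4/(z + 2)) dz + ∫(-2/(z + 3)) dz.
Step 2. Evaluate the standard form [assuming z > -3]: now -2*log(z + 3) + ∫(4/(z + 2)) dz.
Step 3. Evaluate the standard form [assuming z > -2]: now 4*log(z + 2) - 2*log(z + 3).
Answer: 4*log(z + 2) - 2*log(z + 3).


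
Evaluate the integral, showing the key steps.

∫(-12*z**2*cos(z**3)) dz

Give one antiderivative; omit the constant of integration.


Step 1. Substitute u = z**3, turning ∫(-12*z**2*cos(z**3)) dz into ∫(-4*cos(u)) du: now ∫(-4*cos(u)) du.
Step 2. Evaluate the standard form: now -4*sin(u).
Step 3. Substitute back u = z**3: now -4*sin(z**3).
Answer: -4*sin(z**3).


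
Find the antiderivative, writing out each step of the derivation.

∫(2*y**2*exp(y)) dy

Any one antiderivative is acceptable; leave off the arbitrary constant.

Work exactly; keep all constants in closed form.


Step 1. Integrate ∫(2*y**2*exp(y)) dy by parts with u = y**2, dv = (2*exp(y)) dy, so v = 2*exp(y): now 2*y**2*exp(y) + ∫(-4*y*exp(y)) dy.
Step 2. Integrate ∫(-4*y*exp(y)) dy by parts with u = y, dv = (-4*exp(y)) dy, so v = -4*exp(y): now 2*y**2*exp(y) - 4*y*exp(y) + ∫(4*exp(y)) dy.
Step 3. Evaluate the standard form: now 2*y**2*exp(y) - 4*y*exp(y) + 4*exp(y).
Answer: 2*y**2*exp(y) - 4*y*exp(y) + 4*exp(y).


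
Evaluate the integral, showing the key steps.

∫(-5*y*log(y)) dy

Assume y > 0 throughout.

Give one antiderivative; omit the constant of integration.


Step 1. Integrate ∫(-5*y*log(y)) dy by parts with u = log(y), dv = (-5*y) dy, so v = -5*y**2/2 [assuming y > 0]: now -5*y**2*log(y)/2 + ∫(5*y/2) dy.
Step 2. Evaluate the standard form: now -5*y**2*log(y)/2 + 5*y**2/4.
Answer: -5*y**2*log(y)/2 + 5*y**2/4.


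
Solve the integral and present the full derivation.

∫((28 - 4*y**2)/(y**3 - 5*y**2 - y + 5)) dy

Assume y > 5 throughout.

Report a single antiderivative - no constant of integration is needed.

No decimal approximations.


Step 1. Decompose ∫((28 - 4*y**2)/(y**3 - 5*y**2 - y + 5)) dy by partial fractions, (28 - 4*y**2)/(y**3 - 5*y**2 - y + 5) = 2/(y + 1) - 3/(y - 1) - 3/(y - 5): now ∫(-3/(y - 5)) dy + ∫(-3/(y - 1)) dy + ∫(2/(y + 1)) dy.
Step 2. Evaluate the standard form [assuming y > -1]: now 2*log(y + 1) + ∫(-3/(y - 5)) dy + ∫(-3/(y - 1)) dy.
Step 3. Evaluate the standard form [assuming y > 1]: now -3*log(y - 1) + 2*log(y + 1) + ∫(-3/(y - 5)) dy.
Step 4. Evaluate the standard form [assuming y > 5]: now -3*log(y - 5) - 3*log(y - 1) + 2*log(y + 1).
Answer: -3*log(y - 5) - 3*log(y - 1) + 2*log(y + 1).


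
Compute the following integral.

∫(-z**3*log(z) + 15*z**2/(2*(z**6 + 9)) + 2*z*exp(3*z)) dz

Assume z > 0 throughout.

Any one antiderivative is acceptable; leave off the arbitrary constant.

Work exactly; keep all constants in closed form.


Answer: -z**4*log(z)/4 + z**4/16 + 2*z*exp(3*z)/3 - 2*exp(3*z)/9 + 5*atan(z**3/3)/6.


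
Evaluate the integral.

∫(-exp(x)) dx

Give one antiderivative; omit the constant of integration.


Answer: -exp(x).


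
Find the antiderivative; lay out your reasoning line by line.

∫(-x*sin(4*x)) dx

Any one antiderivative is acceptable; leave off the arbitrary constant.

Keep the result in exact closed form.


Step 1. Integrate ∫(-x*sin(4*x)) dx by parts with u = x, dv = (-sin(4*x)) dx, so v = cos(4*x)/4: now x*cos(4*x)/4 + ∫(-cos(4*x)/4) dx.
Step 2. Evaluate the standard form: now x*cos(4*x)/4 - sin(4*x)/16.
Answer: x*cos(4*x)/4 - sin(4*x)/16.


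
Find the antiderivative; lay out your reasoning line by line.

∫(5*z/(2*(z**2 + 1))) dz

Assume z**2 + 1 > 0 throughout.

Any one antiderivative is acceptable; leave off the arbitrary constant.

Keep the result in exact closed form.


Step 1. Substitute u = z**2 + 1, turning ∫(5*z/(2*(z**2 + 1))) dz into ∫(5/(4*u)) du: now ∫(5/(4*u)) du.
Step 2. Evaluate the standard form [assuming u > 0]: now 5*log(u)/4.
Step 3. Substitute back u = z**2 + 1: now 5*log(z**2 + 1)/4.
Answer: 5*log(z**2 + 1)/4.


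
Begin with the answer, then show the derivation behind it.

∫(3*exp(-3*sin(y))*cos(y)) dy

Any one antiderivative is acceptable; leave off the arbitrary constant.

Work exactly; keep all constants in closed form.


The answer is -exp(-3*sin(y)).
Step 1. Substitute u = sin(y), turning ∫(3*exp(-3*sin(y))*cos(y)) dy into ∫(3*exp(-3*u)) du: now ∫(3*exp(-3*u)) du.
Step 2. Evaluate the standard form: now -exp(-3*u).
Step 3. Substitute back u = sin(y): now -exp(-3*sin(y)).
Answer: -exp(-3*sin(y)).


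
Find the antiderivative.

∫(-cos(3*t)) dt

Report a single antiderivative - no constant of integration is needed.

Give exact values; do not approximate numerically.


Answer: -sin(3*t)/3.


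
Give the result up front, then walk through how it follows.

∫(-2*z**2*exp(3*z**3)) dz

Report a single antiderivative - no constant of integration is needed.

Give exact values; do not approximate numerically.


The answer is -2*exp(3*z**3)/9.
Step 1. Substitute u = z**3, turning ∫(-2*z**2*exp(3*z**3)) dz into ∫(-2*exp(3*u)/3) du: now ∫(-2*exp(3*u)/3) du.
Step 2. Evaluate the standard form: now -2*exp(3*u)/9.
Step 3. Substitute back u = z**3: now -2*exp(3*z**3)/9.
Answer: -2*exp(3*z**3)/9.


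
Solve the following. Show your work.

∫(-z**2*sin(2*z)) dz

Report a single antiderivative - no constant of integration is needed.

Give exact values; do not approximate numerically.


Step 1. Integrate ∫(-z**2*sin(2*z)) dz by parts with u = z**2, dv = (-sin(2*z)) dz, so v = cos(2*z)/2: now z**2*cos(2*z)/2 + ∫(-z*cos(2*z)) dz.
Step 2. Integrate ∫(-z*cos(2*z)) dz by parts with u = z, dv = (-cos(2*z)) dz, so v = -sin(2*z)/2: now z**2*cos(2*z)/2 - z*sin(2*z)/2 + ∫(sin(2*z)/2) dz.
Step 3. Evaluate the standard form: now z**2*cos(2*z)/2 - z*sin(2*z)/2 - cos(2*z)/4.
Answer: z**2*cos(2*z)/2 - z*sin(2*z)/2 - cos(2*z)/4.


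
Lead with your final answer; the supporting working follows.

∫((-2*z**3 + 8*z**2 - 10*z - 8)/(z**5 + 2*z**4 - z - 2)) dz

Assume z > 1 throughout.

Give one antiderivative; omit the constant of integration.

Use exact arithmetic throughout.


The answer is -log(z - 1) - 3*log(z + 1) + 4*log(z + 2) + 4*atan(z).
Step 1. Decompose ∫((-2*z**3 + 8*z**2 - 10*z - 8)/(z**5 + 2*z**4 - z - 2)) dz by partial fractions, (-2*z**3 + 8*z**2 - 10*z - 8)/(z**5 + 2*z**4 - z - 2) = 4/(z**2 + 1) + 4/(z + 2) - 3/(z + 1) - 1/(z - 1): now ∫(-1/(z - 1)) dz + ∫(-3/(z + 1)) dz + ∫(4/(z + 2)) dz + ∫(4/(z**2 + 1)) dz.
Step 2. Evaluate the standard form [assuming z > -2]: now 4*log(z + 2) + ∫(-1/(z - 1)) dz + ∫(-3/(z + 1)) dz + ∫(4/(z**2 + 1)) dz.
Step 3. Evaluate the standard form [assuming z > -1]: now -3*log(z + 1) + 4*log(z + 2) + ∫(-1/(z - 1)) dz + ∫(4/(z**2 + 1)) dz.
Step 4. Evaluate the standard form [assuming z > 1]: now -log(z - 1) - 3*log(z + 1) + 4*log(z + 2) + ∫(4/(z**2 + 1)) dz.
Step 5. Evaluate the standard form: now -log(z - 1) - 3*log(z + 1) + 4*log(z + 2) + 4*atan(z).
Answer: -log(z - 1) - 3*log(z + 1) + 4*log(z + 2) + 4*atan(z).


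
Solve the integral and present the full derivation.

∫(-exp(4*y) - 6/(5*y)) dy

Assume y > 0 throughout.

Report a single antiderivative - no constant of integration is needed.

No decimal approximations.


Step 1. Rewrite: now ∫(-6/(5*y)) dy + ∫(-exp(4*y)) dy.
Step 2. Evaluate the standard form: now -exp(4*y)/4 + ∫(-6/(5*y)) dy.
Step 3. Evaluate the standard form [assuming y > 0]: now -exp(4*y)/4 - 6*log(y)/5.
Answer: -exp(4*y)/4 - 6*log(y)/5.


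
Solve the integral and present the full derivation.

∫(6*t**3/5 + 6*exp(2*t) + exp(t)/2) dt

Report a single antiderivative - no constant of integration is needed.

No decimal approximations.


Step 1. Rewrite: now ∫(6*t**3/5) dt + ∫(exp(t)/2) dt + ∫(6*exp(2*t)) dt.
Step 2. Evaluate the standard form: now exp(t)/2 + ∫(6*t**3/5) dt + ∫(6*exp(2*t)) dt.
Step 3. Evaluate the standard form: now 3*t**4/10 + exp(t)/2 + ∫(6*exp(2*t)) dt.
Step 4. Evaluate the standard form: now 3*t**4/10 + 3*exp(2*t) + exp(t)/2.
Answer: 3*t**4/10 + 3*exp(2*t) + exp(t)/2.


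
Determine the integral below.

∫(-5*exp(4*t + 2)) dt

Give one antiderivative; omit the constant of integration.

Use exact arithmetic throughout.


Answer: -5*exp(4*t + 2)/4.


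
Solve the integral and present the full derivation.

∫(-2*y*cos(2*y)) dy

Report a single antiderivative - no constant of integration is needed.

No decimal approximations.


Step 1. Integrate ∫(-2*y*cos(2*y)) dy by parts with u = y, dv = (-2*cos(2*y)) dy, so v = -sin(2*y): now -y*sin(2*y) + ∫(sin(2*y)) dy.
Step 2. Evaluate the standard form: now -y*sin(2*y) - cos(2*y)/2.
Answer: -y*sin(2*y) - cos(2*y)/2.


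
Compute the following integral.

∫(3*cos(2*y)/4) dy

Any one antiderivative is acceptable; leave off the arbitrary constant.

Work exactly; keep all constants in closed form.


Answer: 3*sin(2*y)/8.


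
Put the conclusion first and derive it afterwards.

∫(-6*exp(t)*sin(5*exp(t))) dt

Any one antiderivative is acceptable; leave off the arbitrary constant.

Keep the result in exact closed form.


The answer is 6*cos(5*exp(t))/5.
Step 1. Substitute u = exp(t), turning ∫(-6*exp(t)*sin(5*exp(t))) dt into ∫(-6*sin(5*u)) du: now ∫(-6*sin(5*u)) du.
Step 2. Evaluate the standard form: now 6*cos(5*u)/5.
Step 3. Substitute back u = exp(t): now 6*cos(5*exp(t))/5.
Answer: 6*cos(5*exp(t))/5.


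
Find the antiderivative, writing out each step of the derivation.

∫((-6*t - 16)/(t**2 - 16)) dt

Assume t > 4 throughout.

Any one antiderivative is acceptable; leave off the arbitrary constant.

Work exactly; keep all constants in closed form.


Step 1. Decompose ∫((-6*t - 16)/(t**2 - 16)) dt by partial fractions, (-6*t - 16)/(t**2 - 16) = -1/(t + 4) - 5/(t - 4): now ∫(-5/(t - 4)) dt + ∫(-1/(t + 4)) dt.
Step 2. Evaluate the standard form [assuming t > 4]: now -5*log(t - 4) + ∫(-1/(t + 4)) dt.
Step 3. Evaluate the standard form [assuming t > -4]: now -5*log(t - 4) - log(t + 4).
Answer: -5*log(t - 4) - log(t + 4).


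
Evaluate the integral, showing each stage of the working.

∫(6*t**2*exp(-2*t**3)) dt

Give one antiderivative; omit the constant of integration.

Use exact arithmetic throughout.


Step 1. Substitute u = t**3, turning ∫(6*t**2*exp(-2*t**3)) dt into ∫(2*exp(-2*u)) du: now ∫(2*exp(-2*u)) du.
Step 2. Evaluate the standard form: now -exp(-2*u).
Step 3. Substitute back u = t**3: now -exp(-2*t**3).
Answer: -exp(-2*t**3).


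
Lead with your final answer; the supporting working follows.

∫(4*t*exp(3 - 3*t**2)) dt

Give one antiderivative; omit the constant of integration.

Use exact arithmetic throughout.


The answer is -2*exp(3 - 3*t**2)/3.
Step 1. Substitute u = t**2 - 1, turning ∫(4*t*exp(3 - 3*t**2)) dt into ∫(2*exp(-3*u)) du: now ∫(2*exp(-3*u)) du.
Step 2. Evaluate the standard form: now -2*exp(-3*u)/3.
Step 3. Substitute back u = t**2 - 1: now -2*exp(3 - 3*t**2)/3.
Answer: -2*exp(3 - 3*t**2)/3.


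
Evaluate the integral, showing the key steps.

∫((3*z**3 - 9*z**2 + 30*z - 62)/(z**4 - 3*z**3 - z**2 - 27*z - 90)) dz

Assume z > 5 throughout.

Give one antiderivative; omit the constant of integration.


Step 1. Decompose ∫((3*z**3 - 9*z**2 + 30*z - 62)/(z**4 - 3*z**3 - z**2 - 27*z - 90)) dz by partial fractions, (3*z**3 - 9*z**2 + 30*z - 62)/(z**4 - 3*z**3 - z**2 - 27*z - 90) = -1/(z**2 + 9) + 2/(z + 2) + 1/(z - 5): now ∫(1/(z - 5)) dz + ∫(2/(z + 2)) dz + ∫(-1/(z**2 + 9)) dz.
Step 2. Evaluate the standard form [assuming z > -2]: now 2*log(z + 2) + ∫(1/(z - 5)) dz + ∫(-1/(z**2 + 9)) dz.
Step 3. Evaluate the standard form [assuming z > 5]: now log(z - 5) + 2*log(z + 2) + ∫(-1/(z**2 + 9)) dz.
Step 4. Evaluate the standard form: now log(z - 5) + 2*log(z + 2) - atan(z/3)/3.
Answer: log(z - 5) + 2*log(z + 2) - atan(z/3)/3.


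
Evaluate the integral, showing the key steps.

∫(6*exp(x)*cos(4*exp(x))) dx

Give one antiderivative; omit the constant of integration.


Step 1. Substitute u = exp(x), turning ∫(6*exp(x)*cos(4*exp(x))) dx into ∫(6*cos(4*u)) du: now ∫(6*cos(4*u)) du.
Step 2. Evaluate the standard form: now 3*sin(4*u)/2.
Step 3. Substitute back u = exp(x): now 3*sin(4*exp(x))/2.
Answer: 3*sin(4*exp(x))/2.


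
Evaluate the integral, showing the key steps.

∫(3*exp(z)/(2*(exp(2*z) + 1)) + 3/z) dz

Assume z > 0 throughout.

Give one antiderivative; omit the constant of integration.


Step 1. Rewrite: now ∫(3/z) dz + ∫(3*exp(z)/(2*(exp(2*z) + 1))) dz.
Step 2. Substitute u = exp(z), turning ∫(3*exp(z)/(2*(exp(2*z) + 1))) dz into ∫(3/(2*(u**2 + 1))) du: now ∫(3/z) dz + ∫(3/(2*(u**2 + 1))) du.
Step 3. Evaluate the standard form: now 3*atan(u)/2 + ∫(3/z) dz.
Step 4. Substitute back u = exp(z): now 3*atan(exp(z))/2 + ∫(3/z) dz.
Step 5. Evaluate the standard form [assuming z > 0]: now 3*log(z) + 3*atan(exp(z))/2.
Answer: 3*log(z) + 3*atan(exp(z))/2.


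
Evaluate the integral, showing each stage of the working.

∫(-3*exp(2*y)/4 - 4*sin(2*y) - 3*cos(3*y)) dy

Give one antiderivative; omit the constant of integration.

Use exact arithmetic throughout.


Step 1. Rewrite: now ∫(-3*exp(2*y)/4) dy + ∫(-4*sin(2*y)) dy + ∫(-3*cos(3*y)) dy.
Step 2. Evaluate the standard form: now 2*cos(2*y) + ∫(-3*exp(2*y)/4) dy + ∫(-3*cos(3*y)) dy.
Step 3. Evaluate the standard form: now -sin(3*y) + 2*cos(2*y) + ∫(-3*exp(2*y)/4) dy.
Step 4. Evaluate the standard form: now -3*exp(2*y)/8 - sin(3*y) + 2*cos(2*y).
Answer: -3*exp(2*y)/8 - sin(3*y) + 2*cos(2*y).


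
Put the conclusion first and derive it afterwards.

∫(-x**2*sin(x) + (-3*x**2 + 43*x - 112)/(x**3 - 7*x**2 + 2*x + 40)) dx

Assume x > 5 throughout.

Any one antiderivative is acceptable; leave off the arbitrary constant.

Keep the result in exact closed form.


The answer is x**2*cos(x) - 2*x*sin(x) + 4*log(x - 5) - 2*log(x - 4) - 5*log(x + 2) - 2*cos(x).
Step 1. Rewrite: now ∫(-x**2*sin(x)) dx + ∫((-3*x**2 + 43*x - 112)/(x**3 - 7*x**2 + 2*x + 40)) dx.
Step 2. Integrate ∫(-x**2*sin(x)) dx by parts with u = x**2, dv = (-sin(x)) dx, so v = cos(x): now x**2*cos(x) + ∫(-2*x*cos(x)) dx + ∫((-3*x**2 + 43*x - 112)/(x**3 - 7*x**2 + 2*x + 40)) dx.
Step 3. Integrate ∫(-2*x*cos(x)) dx by parts with u = x, dv = (-2*cos(x)) dx, so v = -2*sin(x): now x**2*cos(x) - 2*x*sin(x) + ∫((-3*x**2 + 43*x - 112)/(x**3 - 7*x**2 + 2*x + 40)) dx + ∫(2*sin(x)) dx.
Step 4. Evaluate the standard form: now x**2*cos(x) - 2*x*sin(x) - 2*cos(x) + ∫((-3*x**2 + 43*x - 112)/(x**3 - 7*x**2 + 2*x + 40)) dx.
Step 5. Decompose ∫((-3*x**2 + 43*x - 112)/(x**3 - 7*x**2 + 2*x + 40)) dx by partial fractions, (-3*x**2 + 43*x - 112)/(x**3 - 7*x**2 + 2*x + 40) = -5/(x + 2) - 2/(x - 4) + 4/(x - 5): now x**2*cos(x) - 2*x*sin(x) - 2*cos(x) + ∫(4/(x - 5)) dx + ∫(-2/(x - 4)) dx + ∫(-5/(x + 2)) dx.
Step 6. Evaluate the standard form [assuming x > -2]: now x**2*cos(x) - 2*x*sin(x) - 5*log(x + 2) - 2*cos(x) + ∫(4/(x - 5)) dx + ∫(-2/(x - 4)) dx.
Step 7. Evaluate the standard form [assuming x > 5]: now x**2*cos(x) - 2*x*sin(x) + 4*log(x - 5) - 5*log(x + 2) - 2*cos(x) + ∫(-2/(x - 4)) dx.
Step 8. Evaluate the standard form [assuming x > 4]: now x**2*cos(x) - 2*x*sin(x) + 4*log(x - 5) - 2*log(x - 4) - 5*log(x + 2) - 2*cos(x).
Answer: x**2*cos(x) - 2*x*sin(x) + 4*log(x - 5) - 2*log(x - 4) - 5*log(x + 2) - 2*cos(x).


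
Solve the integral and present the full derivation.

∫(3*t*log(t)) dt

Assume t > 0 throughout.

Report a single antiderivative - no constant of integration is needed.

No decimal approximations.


Step 1. Integrate ∫(3*t*log(t)) dt by parts with u = log(t), dv = (3*t) dt, so v = 3*t**2/2 [assuming t > 0]: now 3*t**2*log(t)/2 + ∫(-3*t/2) dt.
Step 2. Evaluate the standard form: now 3*t**2*log(t)/2 - 3*t**2/4.
Answer: 3*t**2*log(t)/2 - 3*t**2/4.


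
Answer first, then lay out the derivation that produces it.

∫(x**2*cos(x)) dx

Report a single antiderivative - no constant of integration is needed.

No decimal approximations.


The answer is x**2*sin(x) + 2*x*cos(x) - 2*sin(x).
Step 1. Integrate ∫(x**2*cos(x)) dx by parts with u = x**2, dv = (cos(x)) dx, so v = sin(x): now x**2*sin(x) + ∫(-2*x*sin(x)) dx.
Step 2. Integrate ∫(-2*x*sin(x)) dx by parts with u = x, dv = (-2*sin(x)) dx, so v = 2*cos(x): now x**2*sin(x) + 2*x*cos(x) + ∫(-2*cos(x)) dx.
Step 3. Evaluate the standard form: now x**2*sin(x) + 2*x*cos(x) - 2*sin(x).
Answer: x**2*sin(x) + 2*x*cos(x) - 2*sin(x).


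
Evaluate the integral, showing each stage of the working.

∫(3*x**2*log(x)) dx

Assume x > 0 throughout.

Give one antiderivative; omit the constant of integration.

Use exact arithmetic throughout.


Step 1. Integrate ∫(3*x**2*log(x)) dx by parts with u = log(x), dv = (3*x**2) dx, so v = x**3 [assuming x > 0]: now x**3*log(x) + ∫(-x**2) dx.
Step 2. Evaluate the standard form: now x**3*log(x) - x**3/3.
Answer: x**3*log(x) - x**3/3.


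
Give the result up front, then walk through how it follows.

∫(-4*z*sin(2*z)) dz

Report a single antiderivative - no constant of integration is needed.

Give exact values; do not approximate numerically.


The answer is 2*z*cos(2*z) - sin(2*z).
Step 1. Integrate ∫(-4*z*sin(2*z)) dz by parts with u = z, dv = (-4*sin(2*z)) dz, so v = 2*cos(2*z): now 2*z*cos(2*z) + ∫(-2*cos(2*z)) dz.
Step 2. Evaluate the standard form: now 2*z*cos(2*z) - sin(2*z).
Answer: 2*z*cos(2*z) - sin(2*z).


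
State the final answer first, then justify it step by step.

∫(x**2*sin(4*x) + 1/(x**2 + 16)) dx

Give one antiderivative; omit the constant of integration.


The answer is -x**2*cos(4*x)/4 + x*sin(4*x)/8 + cos(4*x)/32 + atan(x/4)/4.
Step 1. Rewrite: now ∫(x**2*sin(4*x)) dx + ∫(1/(x**2 + 16)) dx.
Step 2. Evaluate the standard form: now atan(x/4)/4 + ∫(x**2*sin(4*x)) dx.
Step 3. Integrate ∫(x**2*sin(4*x)) dx by parts with u = x**2, dv = (sin(4*x)) dx, so v = -cos(4*x)/4: now -x**2*cos(4*x)/4 + atan(x/4)/4 + ∫(x*cos(4*x)/2) dx.
Step 4. Integrate ∫(x*cos(4*x)/2) dx by parts with u = x, dv = (cos(4*x)/2) dx, so v = sin(4*x)/8: now -x**2*cos(4*x)/4 + x*sin(4*x)/8 + atan(x/4)/4 + ∫(-sin(4*x)/8) dx.
Step 5. Evaluate the standard form: now -x**2*cos(4*x)/4 + x*sin(4*x)/8 + cos(4*x)/32 + atan(x/4)/4.
Answer: -x**2*cos(4*x)/4 + x*sin(4*x)/8 + cos(4*x)/32 + atan(x/4)/4.


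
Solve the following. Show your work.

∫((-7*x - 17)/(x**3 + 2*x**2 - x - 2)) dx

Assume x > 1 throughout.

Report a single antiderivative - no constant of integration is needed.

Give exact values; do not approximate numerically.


Step 1. Decompose ∫((-7*x - 17)/(x**3 + 2*x**2 - x - 2)) dx by partial fractions, (-7*x - 17)/(x**3 + 2*x**2 - x - 2) = -1/(x + 2) + 5/(x + 1) - 4/(x - 1): now ∫(-4/(x - 1)) dx + ∫(5/(x + 1)) dx + ∫(-1/(x + 2)) dx.
Step 2. Evaluate the standard form [assuming x > -1]: now 5*log(x + 1) + ∫(-4/(x - 1)) dx + ∫(-1/(x + 2)) dx.
Step 3. Evaluate the standard form [assuming x > -2]: now 5*log(x + 1) - log(x + 2) + ∫(-4/(x - 1)) dx.
Step 4. Evaluate the standard form [assuming x > 1]: now -4*log(x - 1) + 5*log(x + 1) - log(x + 2).
Answer: -4*log(x - 1) + 5*log(x + 1) - log(x + 2).


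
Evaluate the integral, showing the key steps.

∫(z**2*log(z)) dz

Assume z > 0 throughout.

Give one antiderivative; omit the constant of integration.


Step 1. Integrate ∫(z**2*log(z)) dz by parts with u = log(z), dv = (z**2) dz, so v = z**3/3 [assuming z > 0]: now z**3*log(z)/3 + ∫(-z**2/3) dz.
Step 2. Evaluate the standard form: now z**3*log(z)/3 - z**3/9.
Answer: z**3*log(z)/3 - z**3/9.


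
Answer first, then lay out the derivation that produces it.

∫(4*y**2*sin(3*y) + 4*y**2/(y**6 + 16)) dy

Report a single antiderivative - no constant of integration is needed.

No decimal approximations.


The answer is -4*y**2*cos(3*y)/3 + 8*y*sin(3*y)/9 + 8*cos(3*y)/27 + atan(y**3/4)/3.
Step 1. Rewrite: now ∫(4*y**2/(y**6 + 16)) dy + ∫(4*y**2*sin(3*y)) dy.
Step 2. Integrate ∫(4*y**2*sin(3*y)) dy by parts with u = y**2, dv = (4*sin(3*y)) dy, so v = -4*cos(3*y)/3: now -4*y**2*cos(3*y)/3 + ∫(8*y*cos(3*y)/3) dy + ∫(4*y**2/(y**6 + 16)) dy.
Step 3. Integrate ∫(8*y*cos(3*y)/3) dy by parts with u = y, dv = (8*cos(3*y)/3) dy, so v = 8*sin(3*y)/9: now -4*y**2*cos(3*y)/3 + 8*y*sin(3*y)/9 + ∫(4*y**2/(y**6 + 16)) dy + ∫(-8*sin(3*y)/9) dy.
Step 4. Evaluate the standard form: now -4*y**2*cos(3*y)/3 + 8*y*sin(3*y)/9 + 8*cos(3*y)/27 + ∫(4*y**2/(y**6 + 16)) dy.
Step 5. Substitute u = y**3, turning ∫(4*y**2/(y**6 + 16)) dy into ∫(4/(3*(u**2 + 16))) du: now -4*y**2*cos(3*y)/3 + 8*y*sin(3*y)/9 + 8*cos(3*y)/27 + ∫(4/(3*(u**2 + 16))) du.
Step 6. Evaluate the standard form: now -4*y**2*cos(3*y)/3 + 8*y*sin(3*y)/9 + 8*cos(3*y)/27 + atan(u/4)/3.
Step 7. Substitute back u = y**3: now -4*y**2*cos(3*y)/3 + 8*y*sin(3*y)/9 + 8*cos(3*y)/27 + atan(y**3/4)/3.
Answer: -4*y**2*cos(3*y)/3 + 8*y*sin(3*y)/9 + 8*cos(3*y)/27 + atan(y**3/4)/3.


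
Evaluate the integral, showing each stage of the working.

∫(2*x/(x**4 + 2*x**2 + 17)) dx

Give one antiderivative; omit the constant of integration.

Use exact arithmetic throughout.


Step 1. Substitute u = x**2 + 1, turning ∫(2*x/(x**4 + 2*x**2 + 17)) dx into ∫(1/(u**2 + 16)) du: now ∫(1/(u**2 + 16)) du.
Step 2. Evaluate the standard form: now atan(u/4)/4.
Step 3. Substitute back u = x**2 + 1: now atan(x**2/4 + 1/4)/4.
Answer: atan(x**2/4 + 1/4)/4.


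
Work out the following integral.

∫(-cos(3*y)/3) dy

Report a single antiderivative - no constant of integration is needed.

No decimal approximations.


Answer: -sin(3*y)/9.


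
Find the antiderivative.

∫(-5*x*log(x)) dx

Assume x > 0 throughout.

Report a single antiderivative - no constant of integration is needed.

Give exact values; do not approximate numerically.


Answer: -5*x**2*log(x)/2 + 5*x**2/4.


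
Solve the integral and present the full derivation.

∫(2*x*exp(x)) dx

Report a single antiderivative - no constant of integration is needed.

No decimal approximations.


Step 1. Integrate ∫(2*x*exp(x)) dx by parts with u = x, dv = (2*exp(x)) dx, so v = 2*exp(x): now 2*x*exp(x) + ∫(-2*exp(x)) dx.
Step 2. Evaluate the standard form: now 2*x*exp(x) - 2*exp(x).
Answer: 2*x*exp(x) - 2*exp(x).


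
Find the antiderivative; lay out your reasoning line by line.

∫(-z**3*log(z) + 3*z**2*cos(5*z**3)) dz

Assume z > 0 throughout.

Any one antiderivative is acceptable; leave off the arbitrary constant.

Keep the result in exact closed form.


Step 1. Rewrite: now ∫(3*z**2*cos(5*z**3)) dz + ∫(-z**3*log(z)) dz.
Step 2. Substitute u = z**3, turning ∫(3*z**2*cos(5*z**3)) dz into ∫(cos(5*u)) du: now ∫(-z**3*log(z)) dz + ∫(cos(5*u)) du.
Step 3. Evaluate the standard form: now sin(5*u)/5 + ∫(-z**3*log(z)) dz.
Step 4. Substitute back u = z**3: now sin(5*z**3)/5 + ∫(-z**3*log(z)) dz.
Step 5. Integrate ∫(-z**3*log(z)) dz by parts with u = log(z), dv = (-z**3) dz, so v = -z**4/4 [assuming z > 0]: now -z**4*log(z)/4 + sin(5*z**3)/5 + ∫(z**3/4) dz.
Step 6. Evaluate the standard form: now -z**4*log(z)/4 + z**4/16 + sin(5*z**3)/5.
Answer: -z**4*log(z)/4 + z**4/16 + sin(5*z**3)/5.


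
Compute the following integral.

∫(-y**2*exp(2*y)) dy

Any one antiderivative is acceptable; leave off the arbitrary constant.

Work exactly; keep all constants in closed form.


Answer: -y**2*exp(2*y)/2 + y*exp(2*y)/2 - exp(2*y)/4.


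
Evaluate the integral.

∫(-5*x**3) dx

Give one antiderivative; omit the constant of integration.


Answer: -5*x**4/4.


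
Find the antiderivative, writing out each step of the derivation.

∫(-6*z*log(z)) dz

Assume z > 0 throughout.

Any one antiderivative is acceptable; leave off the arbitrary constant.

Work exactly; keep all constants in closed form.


Step 1. Integrate ∫(-6*z*log(z)) dz by parts with u = log(z), dv = (-6*z) dz, so v = -3*z**2 [assuming z > 0]: now -3*z**2*log(z) + ∫(3*z) dz.
Step 2. Evaluate the standard form: now -3*z**2*log(z) + 3*z**2/2.
Answer: -3*z**2*log(z) + 3*z**2/2.


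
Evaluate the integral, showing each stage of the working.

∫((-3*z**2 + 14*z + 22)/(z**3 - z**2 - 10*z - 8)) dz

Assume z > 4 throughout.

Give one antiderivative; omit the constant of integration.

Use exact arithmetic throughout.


Step 1. Decompose ∫((-3*z**2 + 14*z + 22)/(z**3 - z**2 - 10*z - 8)) dz by partial fractions, (-3*z**2 + 14*z + 22)/(z**3 - z**2 - 10*z - 8) = -3/(z + 2) - 1/(z + 1) + 1/(z - 4): now ∫(1/(z - 4)) dz + ∫(-1/(z + 1)) dz + ∫(-3/(z + 2)) dz.
Step 2. Evaluate the standard form [assuming z > -1]: now -log(z + 1) + ∫(1/(z - 4)) dz + ∫(-3/(z + 2)) dz.
Step 3. Evaluate the standard form [assuming z > -2]: now -log(z + 1) - 3*log(z + 2) + ∫(1/(z - 4)) dz.
Step 4. Evaluate the standard form [assuming z > 4]: now log(z - 4) - log(z + 1) - 3*log(z + 2).
Answer: log(z - 4) - log(z + 1) - 3*log(z + 2).


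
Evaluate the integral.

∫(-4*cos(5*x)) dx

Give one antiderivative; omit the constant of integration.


Answer: -4*sin(5*x)/5.


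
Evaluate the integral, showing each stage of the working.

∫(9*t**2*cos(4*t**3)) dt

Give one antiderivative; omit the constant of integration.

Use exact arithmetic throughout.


Step 1. Substitute u = t**3, turning ∫(9*t**2*cos(4*t**3)) dt into ∫(3*cos(4*u)) du: now ∫(3*cos(4*u)) du.
Step 2. Evaluate the standard form: now 3*sin(4*u)/4.
Step 3. Substitute back u = t**3: now 3*sin(4*t**3)/4.
Answer: 3*sin(4*t**3)/4.


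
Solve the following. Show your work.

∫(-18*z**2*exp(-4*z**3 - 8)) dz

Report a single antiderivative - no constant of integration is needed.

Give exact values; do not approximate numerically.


Step 1. Substitute u = z**3 + 2, turning ∫(-18*z**2*exp(-4*z**3 - 8)) dz into ∫(-6*exp(-4*u)) du: now ∫(-6*exp(-4*u)) du.
Step 2. Evaluate the standard form: now 3*exp(-4*u)/2.
Step 3. Substitute back u = z**3 + 2: now 3*exp(-4*z**3 - 8)/2.
Answer: 3*exp(-4*z**3 - 8)/2.


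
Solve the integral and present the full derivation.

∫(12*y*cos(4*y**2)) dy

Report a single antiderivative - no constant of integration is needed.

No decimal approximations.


Step 1. Substitute u = y**2, turning ∫(12*y*cos(4*y**2)) dy into ∫(6*cos(4*u)) du: now ∫(6*cos(4*u)) du.
Step 2. Evaluate the standard form: now 3*sin(4*u)/2.
Step 3. Substitute back u = y**2: now 3*sin(4*y**2)/2.
Answer: 3*sin(4*y**2)/2.


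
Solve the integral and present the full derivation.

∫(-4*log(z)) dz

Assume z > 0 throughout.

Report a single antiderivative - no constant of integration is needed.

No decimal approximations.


Step 1. Integrate ∫(-4*log(z)) dz by parts with u = log(z), dv = (-4) dz, so v = -4*z [assuming z > 0]: now -4*z*log(z) + ∫(4) dz.
Step 2. Evaluate the standard form: now -4*z*log(z) + 4*z.
Answer: -4*z*log(z) + 4*z.


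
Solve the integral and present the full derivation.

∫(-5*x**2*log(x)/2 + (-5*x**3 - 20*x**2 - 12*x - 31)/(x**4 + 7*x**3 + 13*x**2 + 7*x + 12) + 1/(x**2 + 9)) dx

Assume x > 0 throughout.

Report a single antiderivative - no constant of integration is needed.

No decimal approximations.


Step 1. Rewrite: now ∫(-5*x**2*log(x)/2) dx + ∫((-5*x**3 - 20*x**2 - 12*x - 31)/(x**4 + 7*x**3 + 13*x**2 + 7*x + 12)) dx + ∫(1/(x**2 + 9)) dx.
Step 2. Integrate ∫(-5*x**2*log(x)/2) dx by parts with u = log(x), dv = (-5*x**2/2) dx, so v = -5*x**3/6 [assuming x > 0]: now -5*x**3*log(x)/6 + ∫(5*x**2/6) dx + ∫((-5*x**3 - 20*x**2 - 12*x - 31)/(x**4 + 7*x**3 + 13*x**2 + 7*x + 12)) dx + ∫(1/(x**2 + 9)) dx.
Step 3. Evaluate the standard form: now -5*x**3*log(x)/6 + 5*x**3/18 + ∫((-5*x**3 - 20*x**2 - 12*x - 31)/(x**4 + 7*x**3 + 13*x**2 + 7*x + 12)) dx + ∫(1/(x**2 + 9)) dx.
Step 4. Evaluate the standard form: now -5*x**3*log(x)/6 + 5*x**3/18 + atan(x/3)/3 + ∫((-5*x**3 - 20*x**2 - 12*x - 31)/(x**4 + 7*x**3 + 13*x**2 + 7*x + 12)) dx.
Step 5. Decompose ∫((-5*x**3 - 20*x**2 - 12*x - 31)/(x**4 + 7*x**3 + 13*x**2 + 7*x + 12)) dx by partial fractions, (-5*x**3 - 20*x**2 - 12*x - 31)/(x**4 + 7*x**3 + 13*x**2 + 7*x + 12) = -1/(x**2 + 1) - 1/(x + 4) - 4/(x + 3): now -5*x**3*log(x)/6 + 5*x**3/18 + atan(x/3)/3 + ∫(-4/(x + 3)) dx + ∫(-1/(x + 4)) dx + ∫(-1/(x**2 + 1)) dx.
Step 6. Evaluate the standard form [assuming x > -4]: now -5*x**3*log(x)/6 + 5*x**3/18 - log(x + 4) + atan(x/3)/3 + ∫(-4/(x + 3)) dx + ∫(-1/(x**2 + 1)) dx.
Step 7. Evaluate the standard form [assuming x > -3]: now -5*x**3*log(x)/6 + 5*x**3/18 - 4*log(x + 3) - log(x + 4) + atan(x/3)/3 + ∫(-1/(x**2 + 1)) dx.
Step 8. Evaluate the standard form: now -5*x**3*log(x)/6 + 5*x**3/18 - 4*log(x + 3) - log(x + 4) + atan(x/3)/3 - atan(x).
Answer: -5*x**3*log(x)/6 + 5*x**3/18 - 4*log(x + 3) - log(x + 4) + atan(x/3)/3 - atan(x).


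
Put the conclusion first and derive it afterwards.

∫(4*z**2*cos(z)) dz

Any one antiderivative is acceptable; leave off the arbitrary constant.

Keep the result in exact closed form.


The answer is 4*z**2*sin(z) + 8*z*cos(z) - 8*sin(z).
Step 1. Integrate ∫(4*z**2*cos(z)) dz by parts with u = z**2, dv = (4*cos(z)) dz, so v = 4*sin(z): now 4*z**2*sin(z) + ∫(-8*z*sin(z)) dz.
Step 2. Integrate ∫(-8*z*sin(z)) dz by parts with u = z, dv = (-8*sin(z)) dz, so v = 8*cos(z): now 4*z**2*sin(z) + 8*z*cos(z) + ∫(-8*cos(z)) dz.
Step 3. Evaluate the standard form: now 4*z**2*sin(z) + 8*z*cos(z) - 8*sin(z).
Answer: 4*z**2*sin(z) + 8*z*cos(z) - 8*sin(z).


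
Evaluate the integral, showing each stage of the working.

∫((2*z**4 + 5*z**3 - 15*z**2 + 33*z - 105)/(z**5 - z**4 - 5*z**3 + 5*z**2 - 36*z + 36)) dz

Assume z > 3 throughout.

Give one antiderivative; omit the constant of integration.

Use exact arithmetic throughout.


Step 1. Decompose ∫((2*z**4 + 5*z**3 - 15*z**2 + 33*z - 105)/(z**5 - z**4 - 5*z**3 + 5*z**2 - 36*z + 36)) dz by partial fractions, (2*z**4 + 5*z**3 - 15*z**2 + 33*z - 105)/(z**5 - z**4 - 5*z**3 + 5*z**2 - 36*z + 36) = -1/(z**2 + 4) - 1/(z + 3) + 2/(z - 1) + 1/(z - 3): now ∫(1/(z - 3)) dz + ∫(2/(z - 1)) dz + ∫(-1/(z + 3)) dz + ∫(-1/(z**2 + 4)) dz.
Step 2. Evaluate the standard form [assuming z > 3]: now log(z - 3) + ∫(2/(z - 1)) dz + ∫(-1/(z + 3)) dz + ∫(-1/(z**2 + 4)) dz.
Step 3. Evaluate the standard form [assuming z > -3]: now log(z - 3) - log(z + 3) + ∫(2/(z - 1)) dz + ∫(-1/(z**2 + 4)) dz.
Step 4. Evaluate the standard form [assuming z > 1]: now log(z - 3) + 2*log(z - 1) - log(z + 3) + ∫(-1/(z**2 + 4)) dz.
Step 5. Evaluate the standard form: now log(z - 3) + 2*log(z - 1) - log(z + 3) - atan(z/2)/2.
Answer: log(z - 3) + 2*log(z - 1) - log(z + 3) - atan(z/2)/2.


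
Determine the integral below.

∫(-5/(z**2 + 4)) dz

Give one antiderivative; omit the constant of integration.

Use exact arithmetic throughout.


Answer: -5*atan(z/2)/2.


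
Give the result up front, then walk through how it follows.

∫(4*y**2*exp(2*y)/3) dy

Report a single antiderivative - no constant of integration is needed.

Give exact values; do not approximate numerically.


The answer is 2*y**2*exp(2*y)/3 - 2*y*exp(2*y)/3 + exp(2*y)/3.
Step 1. Integrate ∫(4*y**2*exp(2*y)/3) dy by parts with u = y**2, dv = (4*exp(2*y)/3) dy, so v = 2*exp(2*y)/3: now 2*y**2*exp(2*y)/3 + ∫(-4*y*exp(2*y)/3) dy.
Step 2. Integrate ∫(-4*y*exp(2*y)/3) dy by parts with u = y, dv = (-4*exp(2*y)/3) dy, so v = -2*exp(2*y)/3: now 2*y**2*exp(2*y)/3 - 2*y*exp(2*y)/3 + ∫(2*exp(2*y)/3) dy.
Step 3. Evaluate the standard form: now 2*y**2*exp(2*y)/3 - 2*y*exp(2*y)/3 + exp(2*y)/3.
Answer: 2*y**2*exp(2*y)/3 - 2*y*exp(2*y)/3 + exp(2*y)/3.


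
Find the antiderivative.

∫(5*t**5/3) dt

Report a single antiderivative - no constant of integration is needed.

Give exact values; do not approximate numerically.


Answer: 5*t**6/18.


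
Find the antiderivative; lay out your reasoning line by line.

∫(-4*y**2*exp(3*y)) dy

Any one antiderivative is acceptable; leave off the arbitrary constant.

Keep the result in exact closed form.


Step 1. Integrate ∫(-4*y**2*exp(3*y)) dy by parts with u = y**2, dv = (-4*exp(3*y)) dy, so v = -4*exp(3*y)/3: now -4*y**2*exp(3*y)/3 + ∫(8*y*exp(3*y)/3) dy.
Step 2. Integrate ∫(8*y*exp(3*y)/3) dy by parts with u = y, dv = (8*exp(3*y)/3) dy, so v = 8*exp(3*y)/9: now -4*y**2*exp(3*y)/3 + 8*y*exp(3*y)/9 + ∫(-8*exp(3*y)/9) dy.
Step 3. Evaluate the standard form: now -4*y**2*exp(3*y)/3 + 8*y*exp(3*y)/9 - 8*exp(3*y)/27.
Answer: -4*y**2*exp(3*y)/3 + 8*y*exp(3*y)/9 - 8*exp(3*y)/27.


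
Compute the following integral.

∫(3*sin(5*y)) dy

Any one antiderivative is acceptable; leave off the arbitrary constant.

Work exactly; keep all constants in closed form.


Answer: -3*cos(5*y)/5.


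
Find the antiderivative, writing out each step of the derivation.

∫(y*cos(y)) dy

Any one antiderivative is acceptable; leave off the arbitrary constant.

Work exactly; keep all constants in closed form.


Step 1. Integrate ∫(y*cos(y)) dy by parts with u = y, dv = (cos(y)) dy, so v = sin(y): now y*sin(y) + ∫(-sin(y)) dy.
Step 2. Evaluate the standard form: now y*sin(y) + cos(y).
Answer: y*sin(y) + cos(y).


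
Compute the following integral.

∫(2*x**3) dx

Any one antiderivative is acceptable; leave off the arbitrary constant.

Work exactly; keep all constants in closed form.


Answer: x**4/2.


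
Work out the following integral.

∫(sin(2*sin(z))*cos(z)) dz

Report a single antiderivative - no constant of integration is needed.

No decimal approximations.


Answer: -cos(2*sin(z))/2.


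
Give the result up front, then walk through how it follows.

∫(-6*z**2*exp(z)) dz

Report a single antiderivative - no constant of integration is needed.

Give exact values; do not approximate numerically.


The answer is -6*z**2*exp(z) + 12*z*exp(z) - 12*exp(z).
Step 1. Integrate ∫(-6*z**2*exp(z)) dz by parts with u = z**2, dv = (-6*exp(z)) dz, so v = -6*exp(z): now -6*z**2*exp(z) + ∫(12*z*exp(z)) dz.
Step 2. Integrate ∫(12*z*exp(z)) dz by parts with u = z, dv = (12*exp(z)) dz, so v = 12*exp(z): now -6*z**2*exp(z) + 12*z*exp(z) + ∫(-12*exp(z)) dz.
Step 3. Evaluate the standard form: now -6*z**2*exp(z) + 12*z*exp(z) - 12*exp(z).
Answer: -6*z**2*exp(z) + 12*z*exp(z) - 12*exp(z).


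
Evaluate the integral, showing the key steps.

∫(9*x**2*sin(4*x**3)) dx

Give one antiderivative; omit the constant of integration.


Step 1. Substitute u = x**3, turning ∫(9*x**2*sin(4*x**3)) dx into ∫(3*sin(4*u)) du: now ∫(3*sin(4*u)) du.
Step 2. Evaluate the standard form: now -3*cos(4*u)/4.
Step 3. Substitute back u = x**3: now -3*cos(4*x**3)/4.
Answer: -3*cos(4*x**3)/4.


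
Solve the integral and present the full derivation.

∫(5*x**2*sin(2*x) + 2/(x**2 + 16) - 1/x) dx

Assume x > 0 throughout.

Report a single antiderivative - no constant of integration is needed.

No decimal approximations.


Step 1. Rewrite: now ∫(-1/x) dx + ∫(5*x**2*sin(2*x)) dx + ∫(2/(x**2 + 16)) dx.
Step 2. Evaluate the standard form: now atan(x/4)/2 + ∫(-1/x) dx + ∫(5*x**2*sin(2*x)) dx.
Step 3. Integrate ∫(5*x**2*sin(2*x)) dx by parts with u = x**2, dv = (5*sin(2*x)) dx, so v = -5*cos(2*x)/2: now -5*x**2*cos(2*x)/2 + atan(x/4)/2 + ∫(-1/x) dx + ∫(5*x*cos(2*x)) dx.
Step 4. Integrate ∫(5*x*cos(2*x)) dx by parts with u = x, dv = (5*cos(2*x)) dx, so v = 5*sin(2*x)/2: now -5*x**2*cos(2*x)/2 + 5*x*sin(2*x)/2 + atan(x/4)/2 + ∫(-1/x) dx + ∫(-5*sin(2*x)/2) dx.
Step 5. Evaluate the standard form: now -5*x**2*cos(2*x)/2 + 5*x*sin(2*x)/2 + 5*cos(2*x)/4 + atan(x/4)/2 + ∫(-1/x) dx.
Step 6. Evaluate the standard form [assuming x > 0]: now -5*x**2*cos(2*x)/2 + 5*x*sin(2*x)/2 - log(x) + 5*cos(2*x)/4 + atan(x/4)/2.
Answer: -5*x**2*cos(2*x)/2 + 5*x*sin(2*x)/2 - log(x) + 5*cos(2*x)/4 + atan(x/4)/2.


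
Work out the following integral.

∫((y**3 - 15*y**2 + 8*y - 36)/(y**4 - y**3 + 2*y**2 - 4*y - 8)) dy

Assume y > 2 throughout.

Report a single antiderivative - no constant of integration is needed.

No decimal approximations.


Answer: -3*log(y - 2) + 4*log(y + 1) - 2*atan(y/2).


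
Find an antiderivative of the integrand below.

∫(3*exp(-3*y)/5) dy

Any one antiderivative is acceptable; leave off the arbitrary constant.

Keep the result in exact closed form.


Answer: -exp(-3*y)/5.


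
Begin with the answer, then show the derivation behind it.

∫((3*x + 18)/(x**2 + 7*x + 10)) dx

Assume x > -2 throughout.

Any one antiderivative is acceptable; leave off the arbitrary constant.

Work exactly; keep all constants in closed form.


The answer is 4*log(x + 2) - log(x + 5).
Step 1. Decompose ∫((3*x + 18)/(x**2 + 7*x + 10)) dx by partial fractions, (3*x + 18)/(x**2 + 7*x + 10) = -1/(x + 5) + 4/(x + 2): now ∫(4/(x + 2)) dx + ∫(-1/(x + 5)) dx.
Step 2. Evaluate the standard form [assuming x > -5]: now -log(x + 5) + ∫(4/(x + 2)) dx.
Step 3. Evaluate the standard form [assuming x > -2]: now 4*log(x + 2) - log(x + 5).
Answer: 4*log(x + 2) - log(x + 5).


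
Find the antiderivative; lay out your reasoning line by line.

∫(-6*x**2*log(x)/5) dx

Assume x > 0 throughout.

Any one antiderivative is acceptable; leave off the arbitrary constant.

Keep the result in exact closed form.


Step 1. Integrate ∫(-6*x**2*log(x)/5) dx by parts with u = log(x), dv = (-6*x**2/5) dx, so v = -2*x**3/5 [assuming x > 0]: now -2*x**3*log(x)/5 + ∫(2*x**2/5) dx.
Step 2. Evaluate the standard form: now -2*x**3*log(x)/5 + 2*x**3/15.
Answer: -2*x**3*log(x)/5 + 2*x**3/15.


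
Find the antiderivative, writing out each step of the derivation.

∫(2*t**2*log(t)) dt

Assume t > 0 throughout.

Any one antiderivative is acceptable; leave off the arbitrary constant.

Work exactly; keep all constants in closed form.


Step 1. Integrate ∫(2*t**2*log(t)) dt by parts with u = log(t), dv = (2*t**2) dt, so v = 2*t**3/3 [assuming t > 0]: now 2*t**3*log(t)/3 + ∫(-2*t**2/3) dt.
Step 2. Evaluate the standard form: now 2*t**3*log(t)/3 - 2*t**3/9.
Answer: 2*t**3*log(t)/3 - 2*t**3/9.


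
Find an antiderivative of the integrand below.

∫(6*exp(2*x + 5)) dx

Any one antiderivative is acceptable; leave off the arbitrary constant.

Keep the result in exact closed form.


Answer: 3*exp(2*x + 5).
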